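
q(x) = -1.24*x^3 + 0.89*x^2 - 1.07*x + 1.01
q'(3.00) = -29.21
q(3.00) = -27.67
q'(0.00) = -1.07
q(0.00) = 1.01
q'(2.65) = -22.48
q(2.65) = -18.65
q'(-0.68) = -4.00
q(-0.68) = 2.54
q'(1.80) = -9.92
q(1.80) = -5.26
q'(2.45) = -19.04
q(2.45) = -14.50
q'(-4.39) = -80.58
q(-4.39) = 127.77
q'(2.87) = -26.60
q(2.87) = -24.04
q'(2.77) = -24.68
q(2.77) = -21.48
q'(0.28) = -0.86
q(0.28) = 0.75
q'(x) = -3.72*x^2 + 1.78*x - 1.07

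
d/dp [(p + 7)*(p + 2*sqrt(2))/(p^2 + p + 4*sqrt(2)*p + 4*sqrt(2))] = (-(p + 7)*(p + 2*sqrt(2))*(2*p + 1 + 4*sqrt(2)) + (2*p + 2*sqrt(2) + 7)*(p^2 + p + 4*sqrt(2)*p + 4*sqrt(2)))/(p^2 + p + 4*sqrt(2)*p + 4*sqrt(2))^2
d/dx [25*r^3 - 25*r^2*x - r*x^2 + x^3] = -25*r^2 - 2*r*x + 3*x^2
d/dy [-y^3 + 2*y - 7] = 2 - 3*y^2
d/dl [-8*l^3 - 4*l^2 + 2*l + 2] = -24*l^2 - 8*l + 2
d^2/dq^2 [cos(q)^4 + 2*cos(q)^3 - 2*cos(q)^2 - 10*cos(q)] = -16*sin(q)^4 + 12*sin(q)^2 + 17*cos(q)/2 - 9*cos(3*q)/2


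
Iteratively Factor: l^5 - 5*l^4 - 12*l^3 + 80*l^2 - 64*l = (l)*(l^4 - 5*l^3 - 12*l^2 + 80*l - 64) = l*(l - 1)*(l^3 - 4*l^2 - 16*l + 64) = l*(l - 1)*(l + 4)*(l^2 - 8*l + 16) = l*(l - 4)*(l - 1)*(l + 4)*(l - 4)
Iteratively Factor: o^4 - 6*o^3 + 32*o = (o - 4)*(o^3 - 2*o^2 - 8*o) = (o - 4)*(o + 2)*(o^2 - 4*o) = (o - 4)^2*(o + 2)*(o)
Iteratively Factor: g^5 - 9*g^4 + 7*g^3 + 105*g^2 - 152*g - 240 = (g - 4)*(g^4 - 5*g^3 - 13*g^2 + 53*g + 60) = (g - 4)*(g + 3)*(g^3 - 8*g^2 + 11*g + 20) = (g - 5)*(g - 4)*(g + 3)*(g^2 - 3*g - 4) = (g - 5)*(g - 4)*(g + 1)*(g + 3)*(g - 4)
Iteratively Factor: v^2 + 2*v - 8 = (v + 4)*(v - 2)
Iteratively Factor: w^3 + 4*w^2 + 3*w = (w + 3)*(w^2 + w) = w*(w + 3)*(w + 1)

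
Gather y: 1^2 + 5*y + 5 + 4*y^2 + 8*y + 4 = 4*y^2 + 13*y + 10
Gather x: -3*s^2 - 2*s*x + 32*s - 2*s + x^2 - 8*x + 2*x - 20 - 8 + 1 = -3*s^2 + 30*s + x^2 + x*(-2*s - 6) - 27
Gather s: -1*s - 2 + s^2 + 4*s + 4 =s^2 + 3*s + 2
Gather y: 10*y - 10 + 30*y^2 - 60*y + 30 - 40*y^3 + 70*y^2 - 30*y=-40*y^3 + 100*y^2 - 80*y + 20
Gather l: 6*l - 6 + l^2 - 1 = l^2 + 6*l - 7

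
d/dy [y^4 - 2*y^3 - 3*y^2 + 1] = 2*y*(2*y^2 - 3*y - 3)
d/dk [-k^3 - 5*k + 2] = -3*k^2 - 5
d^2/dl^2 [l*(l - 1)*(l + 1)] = 6*l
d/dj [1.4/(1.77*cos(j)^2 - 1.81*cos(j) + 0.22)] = (4.956*cos(j) - 2.534)*sin(j)/(1.77*cos(j)^2 - 1.81*cos(j) + 0.22)^2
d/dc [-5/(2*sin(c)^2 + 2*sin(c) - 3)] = 10*(sin(2*c) + cos(c))/(2*sin(c) - cos(2*c) - 2)^2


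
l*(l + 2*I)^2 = l^3 + 4*I*l^2 - 4*l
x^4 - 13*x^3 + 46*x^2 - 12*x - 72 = (x - 6)^2*(x - 2)*(x + 1)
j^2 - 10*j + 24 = (j - 6)*(j - 4)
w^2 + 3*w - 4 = (w - 1)*(w + 4)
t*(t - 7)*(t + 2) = t^3 - 5*t^2 - 14*t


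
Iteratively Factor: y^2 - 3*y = (y)*(y - 3)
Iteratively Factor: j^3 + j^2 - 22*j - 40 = (j + 4)*(j^2 - 3*j - 10) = (j + 2)*(j + 4)*(j - 5)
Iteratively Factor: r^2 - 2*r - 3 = (r + 1)*(r - 3)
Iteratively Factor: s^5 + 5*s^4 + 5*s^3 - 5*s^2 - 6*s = (s + 2)*(s^4 + 3*s^3 - s^2 - 3*s) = (s - 1)*(s + 2)*(s^3 + 4*s^2 + 3*s) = (s - 1)*(s + 1)*(s + 2)*(s^2 + 3*s) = s*(s - 1)*(s + 1)*(s + 2)*(s + 3)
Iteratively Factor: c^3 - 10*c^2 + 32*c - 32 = (c - 4)*(c^2 - 6*c + 8) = (c - 4)*(c - 2)*(c - 4)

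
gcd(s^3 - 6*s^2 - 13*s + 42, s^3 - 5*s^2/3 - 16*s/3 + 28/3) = s - 2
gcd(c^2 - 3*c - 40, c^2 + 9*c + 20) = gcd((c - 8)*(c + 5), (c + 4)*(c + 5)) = c + 5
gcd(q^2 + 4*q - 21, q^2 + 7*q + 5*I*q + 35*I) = q + 7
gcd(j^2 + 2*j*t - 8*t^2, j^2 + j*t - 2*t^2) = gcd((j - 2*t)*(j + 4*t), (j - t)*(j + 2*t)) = 1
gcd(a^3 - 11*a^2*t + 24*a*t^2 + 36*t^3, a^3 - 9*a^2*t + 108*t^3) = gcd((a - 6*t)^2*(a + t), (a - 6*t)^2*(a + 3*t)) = a^2 - 12*a*t + 36*t^2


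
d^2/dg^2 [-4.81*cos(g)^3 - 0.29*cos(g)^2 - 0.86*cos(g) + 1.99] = 4.4675*cos(g) + 0.58*cos(2*g) + 10.8225*cos(3*g)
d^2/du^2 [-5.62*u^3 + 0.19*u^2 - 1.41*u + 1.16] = 0.38 - 33.72*u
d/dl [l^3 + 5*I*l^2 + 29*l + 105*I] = 3*l^2 + 10*I*l + 29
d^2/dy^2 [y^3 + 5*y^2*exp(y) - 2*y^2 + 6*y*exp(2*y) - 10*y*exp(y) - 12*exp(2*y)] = 5*y^2*exp(y) + 24*y*exp(2*y) + 10*y*exp(y) + 6*y - 24*exp(2*y) - 10*exp(y) - 4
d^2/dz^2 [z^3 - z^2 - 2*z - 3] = 6*z - 2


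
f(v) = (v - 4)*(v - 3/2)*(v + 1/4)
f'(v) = (v - 4)*(v - 3/2) + (v - 4)*(v + 1/4) + (v - 3/2)*(v + 1/4)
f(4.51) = 7.31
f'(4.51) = 18.29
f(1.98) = -2.16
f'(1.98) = -4.40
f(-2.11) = -41.03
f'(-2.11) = 40.14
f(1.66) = -0.72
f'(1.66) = -4.54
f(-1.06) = -10.49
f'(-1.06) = 19.13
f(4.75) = 12.19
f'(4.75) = 22.44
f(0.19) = 2.20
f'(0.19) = 2.74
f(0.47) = 2.62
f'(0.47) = 0.35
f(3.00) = -4.88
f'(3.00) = 0.12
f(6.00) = 56.25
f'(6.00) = 49.62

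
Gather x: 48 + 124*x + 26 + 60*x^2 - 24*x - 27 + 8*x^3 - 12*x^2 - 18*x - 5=8*x^3 + 48*x^2 + 82*x + 42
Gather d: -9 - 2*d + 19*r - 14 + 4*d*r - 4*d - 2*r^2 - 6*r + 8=d*(4*r - 6) - 2*r^2 + 13*r - 15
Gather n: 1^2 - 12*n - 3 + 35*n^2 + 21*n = 35*n^2 + 9*n - 2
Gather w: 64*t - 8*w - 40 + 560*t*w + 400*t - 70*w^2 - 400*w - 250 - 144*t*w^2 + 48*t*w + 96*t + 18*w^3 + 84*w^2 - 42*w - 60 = 560*t + 18*w^3 + w^2*(14 - 144*t) + w*(608*t - 450) - 350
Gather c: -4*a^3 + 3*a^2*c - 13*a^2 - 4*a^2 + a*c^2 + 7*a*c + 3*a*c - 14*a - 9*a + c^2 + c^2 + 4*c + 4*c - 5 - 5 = -4*a^3 - 17*a^2 - 23*a + c^2*(a + 2) + c*(3*a^2 + 10*a + 8) - 10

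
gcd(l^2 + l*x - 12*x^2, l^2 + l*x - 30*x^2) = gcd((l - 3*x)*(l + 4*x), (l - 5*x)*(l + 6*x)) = 1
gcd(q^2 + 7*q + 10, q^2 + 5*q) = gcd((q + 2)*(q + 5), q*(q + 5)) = q + 5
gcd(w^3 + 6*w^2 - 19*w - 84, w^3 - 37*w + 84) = w^2 + 3*w - 28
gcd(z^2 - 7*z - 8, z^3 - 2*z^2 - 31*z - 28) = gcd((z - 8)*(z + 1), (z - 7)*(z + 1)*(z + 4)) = z + 1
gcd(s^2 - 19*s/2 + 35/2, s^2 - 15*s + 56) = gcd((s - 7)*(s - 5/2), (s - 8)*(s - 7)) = s - 7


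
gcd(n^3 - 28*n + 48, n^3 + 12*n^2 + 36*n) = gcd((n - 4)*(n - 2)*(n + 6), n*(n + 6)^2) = n + 6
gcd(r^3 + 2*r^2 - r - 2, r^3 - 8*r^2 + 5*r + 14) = r + 1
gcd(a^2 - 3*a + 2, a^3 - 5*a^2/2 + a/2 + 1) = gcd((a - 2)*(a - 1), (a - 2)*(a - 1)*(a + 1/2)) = a^2 - 3*a + 2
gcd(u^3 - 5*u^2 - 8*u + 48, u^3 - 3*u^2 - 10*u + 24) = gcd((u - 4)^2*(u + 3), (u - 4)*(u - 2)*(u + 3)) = u^2 - u - 12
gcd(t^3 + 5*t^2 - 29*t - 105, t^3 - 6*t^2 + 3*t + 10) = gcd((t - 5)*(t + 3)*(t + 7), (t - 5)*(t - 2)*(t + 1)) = t - 5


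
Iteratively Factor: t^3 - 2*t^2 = (t)*(t^2 - 2*t) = t^2*(t - 2)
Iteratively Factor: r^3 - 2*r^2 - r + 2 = (r - 2)*(r^2 - 1) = (r - 2)*(r + 1)*(r - 1)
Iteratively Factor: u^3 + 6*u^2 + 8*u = (u + 4)*(u^2 + 2*u) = u*(u + 4)*(u + 2)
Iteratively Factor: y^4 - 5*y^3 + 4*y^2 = (y - 1)*(y^3 - 4*y^2) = (y - 4)*(y - 1)*(y^2) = y*(y - 4)*(y - 1)*(y)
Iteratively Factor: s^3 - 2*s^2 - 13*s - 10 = (s - 5)*(s^2 + 3*s + 2) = (s - 5)*(s + 1)*(s + 2)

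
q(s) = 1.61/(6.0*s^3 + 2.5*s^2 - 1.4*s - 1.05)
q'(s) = 1.61*(-18.0*s^2 - 5.0*s + 1.4)/(6.0*s^3 + 2.5*s^2 - 1.4*s - 1.05)^2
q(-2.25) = -0.03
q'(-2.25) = -0.04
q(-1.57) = -0.10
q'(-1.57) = -0.22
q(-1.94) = -0.05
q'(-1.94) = -0.09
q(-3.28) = -0.01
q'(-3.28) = -0.01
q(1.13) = 0.17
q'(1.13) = -0.52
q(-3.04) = -0.01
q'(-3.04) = -0.01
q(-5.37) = -0.00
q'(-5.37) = -0.00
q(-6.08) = -0.00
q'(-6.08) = -0.00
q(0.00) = -1.53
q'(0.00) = 2.04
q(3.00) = 0.01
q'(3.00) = -0.01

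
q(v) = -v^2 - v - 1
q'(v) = -2*v - 1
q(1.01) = -3.03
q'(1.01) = -3.02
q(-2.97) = -6.85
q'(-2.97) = 4.94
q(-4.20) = -14.44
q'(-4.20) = 7.40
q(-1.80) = -2.44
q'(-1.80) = 2.60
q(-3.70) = -10.99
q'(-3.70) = 6.40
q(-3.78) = -11.51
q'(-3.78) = 6.56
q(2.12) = -7.61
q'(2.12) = -5.24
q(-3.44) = -9.39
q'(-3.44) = 5.88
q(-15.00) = -211.00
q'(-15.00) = 29.00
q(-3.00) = -7.00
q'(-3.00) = 5.00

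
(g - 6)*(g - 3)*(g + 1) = g^3 - 8*g^2 + 9*g + 18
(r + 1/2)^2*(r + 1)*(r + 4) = r^4 + 6*r^3 + 37*r^2/4 + 21*r/4 + 1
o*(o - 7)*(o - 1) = o^3 - 8*o^2 + 7*o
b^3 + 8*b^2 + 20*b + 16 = (b + 2)^2*(b + 4)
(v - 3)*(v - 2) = v^2 - 5*v + 6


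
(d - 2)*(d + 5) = d^2 + 3*d - 10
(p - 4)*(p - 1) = p^2 - 5*p + 4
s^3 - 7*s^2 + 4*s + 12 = (s - 6)*(s - 2)*(s + 1)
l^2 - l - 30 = (l - 6)*(l + 5)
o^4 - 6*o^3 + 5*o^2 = o^2*(o - 5)*(o - 1)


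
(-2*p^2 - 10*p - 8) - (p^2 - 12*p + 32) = -3*p^2 + 2*p - 40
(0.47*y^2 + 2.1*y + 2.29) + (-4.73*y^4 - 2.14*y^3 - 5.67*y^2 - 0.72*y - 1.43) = -4.73*y^4 - 2.14*y^3 - 5.2*y^2 + 1.38*y + 0.86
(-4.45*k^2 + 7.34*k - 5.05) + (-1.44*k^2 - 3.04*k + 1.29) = -5.89*k^2 + 4.3*k - 3.76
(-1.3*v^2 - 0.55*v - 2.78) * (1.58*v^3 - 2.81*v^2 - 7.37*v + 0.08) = -2.054*v^5 + 2.784*v^4 + 6.7341*v^3 + 11.7613*v^2 + 20.4446*v - 0.2224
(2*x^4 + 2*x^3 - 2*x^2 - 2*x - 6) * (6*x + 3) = 12*x^5 + 18*x^4 - 6*x^3 - 18*x^2 - 42*x - 18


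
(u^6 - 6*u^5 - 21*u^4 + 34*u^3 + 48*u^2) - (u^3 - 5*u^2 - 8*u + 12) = u^6 - 6*u^5 - 21*u^4 + 33*u^3 + 53*u^2 + 8*u - 12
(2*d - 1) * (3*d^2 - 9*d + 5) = 6*d^3 - 21*d^2 + 19*d - 5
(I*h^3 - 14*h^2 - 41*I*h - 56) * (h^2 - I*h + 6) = I*h^5 - 13*h^4 - 21*I*h^3 - 181*h^2 - 190*I*h - 336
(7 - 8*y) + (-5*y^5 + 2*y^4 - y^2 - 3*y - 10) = -5*y^5 + 2*y^4 - y^2 - 11*y - 3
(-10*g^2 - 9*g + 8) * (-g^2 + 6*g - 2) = 10*g^4 - 51*g^3 - 42*g^2 + 66*g - 16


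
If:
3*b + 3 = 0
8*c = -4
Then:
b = -1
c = -1/2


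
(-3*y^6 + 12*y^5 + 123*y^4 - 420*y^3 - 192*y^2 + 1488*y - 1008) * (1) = -3*y^6 + 12*y^5 + 123*y^4 - 420*y^3 - 192*y^2 + 1488*y - 1008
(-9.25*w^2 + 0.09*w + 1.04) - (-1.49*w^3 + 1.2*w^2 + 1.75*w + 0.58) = 1.49*w^3 - 10.45*w^2 - 1.66*w + 0.46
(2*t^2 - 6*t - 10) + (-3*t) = 2*t^2 - 9*t - 10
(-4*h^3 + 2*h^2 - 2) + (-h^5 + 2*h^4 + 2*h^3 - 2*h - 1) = -h^5 + 2*h^4 - 2*h^3 + 2*h^2 - 2*h - 3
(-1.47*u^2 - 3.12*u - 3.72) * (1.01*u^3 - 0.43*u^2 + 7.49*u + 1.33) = -1.4847*u^5 - 2.5191*u^4 - 13.4259*u^3 - 23.7243*u^2 - 32.0124*u - 4.9476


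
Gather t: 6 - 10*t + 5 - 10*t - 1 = 10 - 20*t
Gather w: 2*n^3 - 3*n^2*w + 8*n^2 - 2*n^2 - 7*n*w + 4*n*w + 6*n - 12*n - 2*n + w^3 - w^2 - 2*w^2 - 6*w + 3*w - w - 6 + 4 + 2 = 2*n^3 + 6*n^2 - 8*n + w^3 - 3*w^2 + w*(-3*n^2 - 3*n - 4)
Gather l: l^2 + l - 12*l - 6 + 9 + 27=l^2 - 11*l + 30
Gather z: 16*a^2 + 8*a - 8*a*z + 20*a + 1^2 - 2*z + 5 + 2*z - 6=16*a^2 - 8*a*z + 28*a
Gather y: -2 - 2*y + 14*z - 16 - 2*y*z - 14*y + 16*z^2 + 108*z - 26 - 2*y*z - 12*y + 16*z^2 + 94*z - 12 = y*(-4*z - 28) + 32*z^2 + 216*z - 56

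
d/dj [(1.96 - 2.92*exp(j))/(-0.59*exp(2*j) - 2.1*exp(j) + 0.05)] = (-1.7228*exp(2*j) + 2.3128*exp(j) + 3.97)*exp(j)/(0.3481*exp(4*j) + 2.478*exp(3*j) + 4.351*exp(2*j) - 0.21*exp(j) + 0.0025)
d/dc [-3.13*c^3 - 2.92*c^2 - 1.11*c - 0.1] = -9.39*c^2 - 5.84*c - 1.11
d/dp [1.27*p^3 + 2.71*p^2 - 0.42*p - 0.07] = 3.81*p^2 + 5.42*p - 0.42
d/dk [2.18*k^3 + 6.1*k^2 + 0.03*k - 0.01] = 6.54*k^2 + 12.2*k + 0.03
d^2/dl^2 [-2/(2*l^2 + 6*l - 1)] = 8*(2*l^2 + 6*l - 2*(2*l + 3)^2 - 1)/(2*l^2 + 6*l - 1)^3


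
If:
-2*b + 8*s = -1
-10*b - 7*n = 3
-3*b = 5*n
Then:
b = -15/29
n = 9/29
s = -59/232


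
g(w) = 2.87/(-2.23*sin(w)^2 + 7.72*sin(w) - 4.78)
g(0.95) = 119.09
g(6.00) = -0.40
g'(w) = 2.87*(4.46*sin(w)*cos(w) - 7.72*cos(w))/(-2.23*sin(w)^2 + 7.72*sin(w) - 4.78)^2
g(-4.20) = 11.27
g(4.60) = -0.20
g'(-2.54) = 0.25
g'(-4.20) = 83.22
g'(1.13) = -31.59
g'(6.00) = -0.49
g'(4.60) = 0.02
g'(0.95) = -11762.34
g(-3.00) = -0.49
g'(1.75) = 3.95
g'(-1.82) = 0.04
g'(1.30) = -7.59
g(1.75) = 4.37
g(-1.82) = -0.20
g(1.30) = 4.88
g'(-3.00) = 0.68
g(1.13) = 7.59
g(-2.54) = -0.29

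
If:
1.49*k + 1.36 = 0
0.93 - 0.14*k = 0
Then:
No Solution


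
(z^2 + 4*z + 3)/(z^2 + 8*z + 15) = (z + 1)/(z + 5)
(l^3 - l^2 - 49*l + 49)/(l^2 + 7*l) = l - 8 + 7/l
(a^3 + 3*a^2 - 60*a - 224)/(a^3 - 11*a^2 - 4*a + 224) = (a + 7)/(a - 7)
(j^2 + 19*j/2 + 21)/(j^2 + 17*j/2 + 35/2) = (j + 6)/(j + 5)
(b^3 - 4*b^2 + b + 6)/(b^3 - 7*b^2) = (b^3 - 4*b^2 + b + 6)/(b^2*(b - 7))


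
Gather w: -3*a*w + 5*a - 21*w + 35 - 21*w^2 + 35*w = 5*a - 21*w^2 + w*(14 - 3*a) + 35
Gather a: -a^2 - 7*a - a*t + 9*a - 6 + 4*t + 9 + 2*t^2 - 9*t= -a^2 + a*(2 - t) + 2*t^2 - 5*t + 3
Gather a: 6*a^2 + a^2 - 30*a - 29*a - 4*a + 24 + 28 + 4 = 7*a^2 - 63*a + 56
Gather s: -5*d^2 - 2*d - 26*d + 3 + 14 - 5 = -5*d^2 - 28*d + 12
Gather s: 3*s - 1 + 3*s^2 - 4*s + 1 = 3*s^2 - s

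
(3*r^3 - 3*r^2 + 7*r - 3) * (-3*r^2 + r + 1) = -9*r^5 + 12*r^4 - 21*r^3 + 13*r^2 + 4*r - 3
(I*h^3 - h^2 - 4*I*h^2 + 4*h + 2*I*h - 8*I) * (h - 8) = I*h^4 - h^3 - 12*I*h^3 + 12*h^2 + 34*I*h^2 - 32*h - 24*I*h + 64*I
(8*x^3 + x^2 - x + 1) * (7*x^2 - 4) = 56*x^5 + 7*x^4 - 39*x^3 + 3*x^2 + 4*x - 4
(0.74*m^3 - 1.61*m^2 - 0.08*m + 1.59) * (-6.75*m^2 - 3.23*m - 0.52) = -4.995*m^5 + 8.4773*m^4 + 5.3555*m^3 - 9.6369*m^2 - 5.0941*m - 0.8268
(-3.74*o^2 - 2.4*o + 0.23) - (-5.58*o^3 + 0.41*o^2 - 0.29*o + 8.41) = 5.58*o^3 - 4.15*o^2 - 2.11*o - 8.18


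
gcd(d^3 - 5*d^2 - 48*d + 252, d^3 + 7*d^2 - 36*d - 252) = d^2 + d - 42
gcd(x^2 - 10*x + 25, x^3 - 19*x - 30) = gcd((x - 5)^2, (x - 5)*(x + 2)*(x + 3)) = x - 5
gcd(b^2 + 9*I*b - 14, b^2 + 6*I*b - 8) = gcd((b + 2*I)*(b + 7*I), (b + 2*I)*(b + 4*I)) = b + 2*I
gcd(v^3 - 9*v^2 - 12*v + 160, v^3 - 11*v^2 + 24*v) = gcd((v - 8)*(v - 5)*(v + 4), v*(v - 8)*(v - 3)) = v - 8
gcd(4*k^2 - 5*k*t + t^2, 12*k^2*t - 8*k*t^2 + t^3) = 1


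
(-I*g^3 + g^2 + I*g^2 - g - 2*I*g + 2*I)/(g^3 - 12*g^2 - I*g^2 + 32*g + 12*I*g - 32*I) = (-I*g^2 + g*(2 + I) - 2)/(g^2 - 12*g + 32)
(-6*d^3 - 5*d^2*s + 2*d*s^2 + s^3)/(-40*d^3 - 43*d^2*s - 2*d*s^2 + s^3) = (-6*d^2 + d*s + s^2)/(-40*d^2 - 3*d*s + s^2)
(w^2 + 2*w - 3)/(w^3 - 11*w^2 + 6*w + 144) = (w - 1)/(w^2 - 14*w + 48)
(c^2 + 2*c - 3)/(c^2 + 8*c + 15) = (c - 1)/(c + 5)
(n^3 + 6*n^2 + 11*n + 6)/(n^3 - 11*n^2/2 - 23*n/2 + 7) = 2*(n^2 + 4*n + 3)/(2*n^2 - 15*n + 7)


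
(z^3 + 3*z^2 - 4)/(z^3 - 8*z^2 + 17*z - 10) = (z^2 + 4*z + 4)/(z^2 - 7*z + 10)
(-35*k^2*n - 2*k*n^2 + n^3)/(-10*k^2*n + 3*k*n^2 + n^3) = (7*k - n)/(2*k - n)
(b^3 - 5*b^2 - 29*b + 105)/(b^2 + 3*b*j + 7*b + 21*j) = (b^3 - 5*b^2 - 29*b + 105)/(b^2 + 3*b*j + 7*b + 21*j)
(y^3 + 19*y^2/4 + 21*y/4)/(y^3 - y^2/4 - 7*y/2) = (y + 3)/(y - 2)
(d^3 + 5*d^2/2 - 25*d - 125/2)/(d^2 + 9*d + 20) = (2*d^2 - 5*d - 25)/(2*(d + 4))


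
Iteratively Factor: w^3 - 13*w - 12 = (w + 3)*(w^2 - 3*w - 4) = (w - 4)*(w + 3)*(w + 1)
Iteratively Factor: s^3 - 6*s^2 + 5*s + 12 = (s - 4)*(s^2 - 2*s - 3) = (s - 4)*(s - 3)*(s + 1)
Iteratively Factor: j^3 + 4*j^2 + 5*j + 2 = (j + 2)*(j^2 + 2*j + 1) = (j + 1)*(j + 2)*(j + 1)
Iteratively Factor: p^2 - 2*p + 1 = (p - 1)*(p - 1)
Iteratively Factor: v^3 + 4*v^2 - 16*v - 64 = (v + 4)*(v^2 - 16) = (v + 4)^2*(v - 4)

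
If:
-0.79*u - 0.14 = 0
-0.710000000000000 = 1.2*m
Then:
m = -0.59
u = -0.18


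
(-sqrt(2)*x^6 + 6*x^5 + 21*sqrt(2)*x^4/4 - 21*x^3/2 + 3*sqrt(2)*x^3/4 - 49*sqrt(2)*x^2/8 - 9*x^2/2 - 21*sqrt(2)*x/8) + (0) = -sqrt(2)*x^6 + 6*x^5 + 21*sqrt(2)*x^4/4 - 21*x^3/2 + 3*sqrt(2)*x^3/4 - 49*sqrt(2)*x^2/8 - 9*x^2/2 - 21*sqrt(2)*x/8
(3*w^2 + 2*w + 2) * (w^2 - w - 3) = 3*w^4 - w^3 - 9*w^2 - 8*w - 6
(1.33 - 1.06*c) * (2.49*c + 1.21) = -2.6394*c^2 + 2.0291*c + 1.6093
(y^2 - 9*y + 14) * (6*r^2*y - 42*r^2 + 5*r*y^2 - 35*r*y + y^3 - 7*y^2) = 6*r^2*y^3 - 96*r^2*y^2 + 462*r^2*y - 588*r^2 + 5*r*y^4 - 80*r*y^3 + 385*r*y^2 - 490*r*y + y^5 - 16*y^4 + 77*y^3 - 98*y^2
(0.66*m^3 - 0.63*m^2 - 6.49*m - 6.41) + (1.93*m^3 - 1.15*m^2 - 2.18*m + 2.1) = 2.59*m^3 - 1.78*m^2 - 8.67*m - 4.31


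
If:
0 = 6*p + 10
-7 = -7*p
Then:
No Solution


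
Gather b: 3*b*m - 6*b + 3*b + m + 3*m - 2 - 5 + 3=b*(3*m - 3) + 4*m - 4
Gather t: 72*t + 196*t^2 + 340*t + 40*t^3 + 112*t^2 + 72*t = 40*t^3 + 308*t^2 + 484*t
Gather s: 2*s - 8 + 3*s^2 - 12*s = 3*s^2 - 10*s - 8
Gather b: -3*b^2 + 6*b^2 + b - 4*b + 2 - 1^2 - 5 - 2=3*b^2 - 3*b - 6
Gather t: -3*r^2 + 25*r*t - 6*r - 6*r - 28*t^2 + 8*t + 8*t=-3*r^2 - 12*r - 28*t^2 + t*(25*r + 16)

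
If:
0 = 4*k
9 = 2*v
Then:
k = 0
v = 9/2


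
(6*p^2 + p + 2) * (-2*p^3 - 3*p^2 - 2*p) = -12*p^5 - 20*p^4 - 19*p^3 - 8*p^2 - 4*p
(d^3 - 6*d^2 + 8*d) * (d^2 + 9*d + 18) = d^5 + 3*d^4 - 28*d^3 - 36*d^2 + 144*d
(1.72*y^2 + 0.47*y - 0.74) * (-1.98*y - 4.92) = -3.4056*y^3 - 9.393*y^2 - 0.8472*y + 3.6408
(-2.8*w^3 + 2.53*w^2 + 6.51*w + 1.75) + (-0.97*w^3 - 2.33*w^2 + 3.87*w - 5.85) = -3.77*w^3 + 0.2*w^2 + 10.38*w - 4.1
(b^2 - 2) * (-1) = 2 - b^2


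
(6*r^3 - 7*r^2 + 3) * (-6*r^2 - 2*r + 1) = -36*r^5 + 30*r^4 + 20*r^3 - 25*r^2 - 6*r + 3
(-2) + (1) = -1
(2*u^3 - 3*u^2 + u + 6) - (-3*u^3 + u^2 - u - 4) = 5*u^3 - 4*u^2 + 2*u + 10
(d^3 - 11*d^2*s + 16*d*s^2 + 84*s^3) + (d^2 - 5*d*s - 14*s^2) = d^3 - 11*d^2*s + d^2 + 16*d*s^2 - 5*d*s + 84*s^3 - 14*s^2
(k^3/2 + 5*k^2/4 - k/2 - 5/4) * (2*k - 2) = k^4 + 3*k^3/2 - 7*k^2/2 - 3*k/2 + 5/2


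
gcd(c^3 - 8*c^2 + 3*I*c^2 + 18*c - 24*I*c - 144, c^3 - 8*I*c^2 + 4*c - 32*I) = 1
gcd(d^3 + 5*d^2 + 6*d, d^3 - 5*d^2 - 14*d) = d^2 + 2*d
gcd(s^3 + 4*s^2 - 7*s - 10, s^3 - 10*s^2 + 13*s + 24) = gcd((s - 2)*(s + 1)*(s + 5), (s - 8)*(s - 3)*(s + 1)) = s + 1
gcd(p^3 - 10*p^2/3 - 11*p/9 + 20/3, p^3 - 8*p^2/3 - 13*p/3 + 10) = p^2 - 14*p/3 + 5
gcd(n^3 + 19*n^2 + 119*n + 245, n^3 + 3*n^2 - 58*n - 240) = n + 5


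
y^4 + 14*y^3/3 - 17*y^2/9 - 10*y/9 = y*(y - 2/3)*(y + 1/3)*(y + 5)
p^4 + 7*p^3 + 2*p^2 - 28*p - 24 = (p - 2)*(p + 1)*(p + 2)*(p + 6)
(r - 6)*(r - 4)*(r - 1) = r^3 - 11*r^2 + 34*r - 24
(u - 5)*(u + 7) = u^2 + 2*u - 35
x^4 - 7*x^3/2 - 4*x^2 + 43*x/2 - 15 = (x - 3)*(x - 2)*(x - 1)*(x + 5/2)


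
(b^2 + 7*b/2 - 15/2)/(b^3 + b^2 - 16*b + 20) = (b - 3/2)/(b^2 - 4*b + 4)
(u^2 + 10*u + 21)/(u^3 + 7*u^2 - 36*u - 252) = (u + 3)/(u^2 - 36)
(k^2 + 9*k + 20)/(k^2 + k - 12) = (k + 5)/(k - 3)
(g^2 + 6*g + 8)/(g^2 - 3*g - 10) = (g + 4)/(g - 5)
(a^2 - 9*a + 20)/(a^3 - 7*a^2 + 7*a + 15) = (a - 4)/(a^2 - 2*a - 3)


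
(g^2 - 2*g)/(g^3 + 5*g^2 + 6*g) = (g - 2)/(g^2 + 5*g + 6)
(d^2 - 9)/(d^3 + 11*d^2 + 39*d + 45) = (d - 3)/(d^2 + 8*d + 15)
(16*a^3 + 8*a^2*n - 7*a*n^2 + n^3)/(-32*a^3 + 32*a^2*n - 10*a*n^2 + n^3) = (-a - n)/(2*a - n)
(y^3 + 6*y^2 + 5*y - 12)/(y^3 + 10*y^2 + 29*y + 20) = (y^2 + 2*y - 3)/(y^2 + 6*y + 5)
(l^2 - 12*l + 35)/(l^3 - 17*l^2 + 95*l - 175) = 1/(l - 5)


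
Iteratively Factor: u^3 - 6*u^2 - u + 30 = (u - 3)*(u^2 - 3*u - 10) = (u - 3)*(u + 2)*(u - 5)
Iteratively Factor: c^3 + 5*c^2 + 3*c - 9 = (c + 3)*(c^2 + 2*c - 3) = (c + 3)^2*(c - 1)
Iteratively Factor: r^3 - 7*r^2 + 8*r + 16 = (r + 1)*(r^2 - 8*r + 16) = (r - 4)*(r + 1)*(r - 4)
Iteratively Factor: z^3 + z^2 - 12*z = (z)*(z^2 + z - 12) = z*(z - 3)*(z + 4)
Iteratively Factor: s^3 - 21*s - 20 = (s - 5)*(s^2 + 5*s + 4) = (s - 5)*(s + 4)*(s + 1)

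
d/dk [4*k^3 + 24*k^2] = 12*k*(k + 4)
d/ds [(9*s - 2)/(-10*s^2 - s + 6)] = (-90*s^2 - 9*s + (9*s - 2)*(20*s + 1) + 54)/(10*s^2 + s - 6)^2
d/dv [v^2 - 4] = 2*v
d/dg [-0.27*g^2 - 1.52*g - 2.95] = -0.54*g - 1.52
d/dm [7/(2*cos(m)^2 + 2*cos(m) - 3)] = 14*(sin(m) + sin(2*m))/(2*cos(m) + cos(2*m) - 2)^2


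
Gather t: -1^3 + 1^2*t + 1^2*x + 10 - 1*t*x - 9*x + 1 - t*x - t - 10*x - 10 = -2*t*x - 18*x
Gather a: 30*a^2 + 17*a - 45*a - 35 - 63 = 30*a^2 - 28*a - 98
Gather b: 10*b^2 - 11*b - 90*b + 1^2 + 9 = 10*b^2 - 101*b + 10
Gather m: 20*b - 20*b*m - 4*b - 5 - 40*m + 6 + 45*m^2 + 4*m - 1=16*b + 45*m^2 + m*(-20*b - 36)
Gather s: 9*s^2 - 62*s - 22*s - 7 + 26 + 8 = 9*s^2 - 84*s + 27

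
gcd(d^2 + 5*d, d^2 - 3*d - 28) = 1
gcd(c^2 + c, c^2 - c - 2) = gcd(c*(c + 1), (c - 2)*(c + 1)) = c + 1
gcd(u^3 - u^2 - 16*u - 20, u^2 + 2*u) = u + 2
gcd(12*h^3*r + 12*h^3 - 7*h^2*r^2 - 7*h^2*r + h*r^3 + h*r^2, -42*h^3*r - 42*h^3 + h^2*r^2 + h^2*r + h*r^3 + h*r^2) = h*r + h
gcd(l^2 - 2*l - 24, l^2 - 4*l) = 1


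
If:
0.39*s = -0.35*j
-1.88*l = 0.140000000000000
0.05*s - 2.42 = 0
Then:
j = -53.93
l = -0.07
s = 48.40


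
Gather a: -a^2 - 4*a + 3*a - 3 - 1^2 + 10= -a^2 - a + 6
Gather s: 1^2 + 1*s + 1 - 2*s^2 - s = 2 - 2*s^2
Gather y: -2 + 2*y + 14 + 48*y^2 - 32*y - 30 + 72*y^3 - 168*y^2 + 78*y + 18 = 72*y^3 - 120*y^2 + 48*y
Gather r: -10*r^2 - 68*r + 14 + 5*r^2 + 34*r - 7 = -5*r^2 - 34*r + 7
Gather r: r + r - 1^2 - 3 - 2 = 2*r - 6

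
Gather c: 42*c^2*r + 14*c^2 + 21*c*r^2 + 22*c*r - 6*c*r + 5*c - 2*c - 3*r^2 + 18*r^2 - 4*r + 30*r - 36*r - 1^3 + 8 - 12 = c^2*(42*r + 14) + c*(21*r^2 + 16*r + 3) + 15*r^2 - 10*r - 5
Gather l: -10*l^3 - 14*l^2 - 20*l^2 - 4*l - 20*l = -10*l^3 - 34*l^2 - 24*l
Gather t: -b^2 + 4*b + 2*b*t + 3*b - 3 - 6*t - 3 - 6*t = -b^2 + 7*b + t*(2*b - 12) - 6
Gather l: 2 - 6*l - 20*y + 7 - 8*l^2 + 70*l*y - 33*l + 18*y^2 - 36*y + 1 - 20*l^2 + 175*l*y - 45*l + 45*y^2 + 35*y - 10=-28*l^2 + l*(245*y - 84) + 63*y^2 - 21*y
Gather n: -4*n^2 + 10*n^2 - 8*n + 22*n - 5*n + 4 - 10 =6*n^2 + 9*n - 6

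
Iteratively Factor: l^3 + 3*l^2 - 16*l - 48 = (l - 4)*(l^2 + 7*l + 12) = (l - 4)*(l + 3)*(l + 4)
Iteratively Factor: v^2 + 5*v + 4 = (v + 4)*(v + 1)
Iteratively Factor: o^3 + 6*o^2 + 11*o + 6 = (o + 1)*(o^2 + 5*o + 6) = (o + 1)*(o + 2)*(o + 3)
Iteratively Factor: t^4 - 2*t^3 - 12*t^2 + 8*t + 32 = (t - 2)*(t^3 - 12*t - 16) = (t - 2)*(t + 2)*(t^2 - 2*t - 8) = (t - 2)*(t + 2)^2*(t - 4)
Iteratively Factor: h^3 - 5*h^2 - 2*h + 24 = (h + 2)*(h^2 - 7*h + 12) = (h - 4)*(h + 2)*(h - 3)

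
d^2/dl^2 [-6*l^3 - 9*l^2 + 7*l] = -36*l - 18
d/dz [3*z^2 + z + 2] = 6*z + 1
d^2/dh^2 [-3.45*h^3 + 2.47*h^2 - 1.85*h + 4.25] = 4.94 - 20.7*h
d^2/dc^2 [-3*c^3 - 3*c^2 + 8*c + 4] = -18*c - 6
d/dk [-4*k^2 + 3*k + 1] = 3 - 8*k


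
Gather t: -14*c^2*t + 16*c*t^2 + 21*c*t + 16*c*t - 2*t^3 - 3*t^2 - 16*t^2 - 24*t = -2*t^3 + t^2*(16*c - 19) + t*(-14*c^2 + 37*c - 24)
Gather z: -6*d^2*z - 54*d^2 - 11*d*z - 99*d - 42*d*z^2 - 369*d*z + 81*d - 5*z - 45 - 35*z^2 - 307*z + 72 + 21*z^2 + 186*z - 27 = -54*d^2 - 18*d + z^2*(-42*d - 14) + z*(-6*d^2 - 380*d - 126)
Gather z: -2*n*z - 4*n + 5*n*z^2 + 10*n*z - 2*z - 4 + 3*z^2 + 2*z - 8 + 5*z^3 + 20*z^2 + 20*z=-4*n + 5*z^3 + z^2*(5*n + 23) + z*(8*n + 20) - 12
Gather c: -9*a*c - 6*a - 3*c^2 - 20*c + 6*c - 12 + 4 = -6*a - 3*c^2 + c*(-9*a - 14) - 8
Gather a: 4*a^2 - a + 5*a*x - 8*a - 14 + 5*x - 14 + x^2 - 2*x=4*a^2 + a*(5*x - 9) + x^2 + 3*x - 28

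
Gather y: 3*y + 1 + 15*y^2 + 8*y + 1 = 15*y^2 + 11*y + 2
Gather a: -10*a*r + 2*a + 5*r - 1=a*(2 - 10*r) + 5*r - 1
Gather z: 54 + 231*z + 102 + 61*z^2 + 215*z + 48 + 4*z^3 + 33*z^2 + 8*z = 4*z^3 + 94*z^2 + 454*z + 204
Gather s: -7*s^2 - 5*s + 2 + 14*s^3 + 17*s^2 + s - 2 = 14*s^3 + 10*s^2 - 4*s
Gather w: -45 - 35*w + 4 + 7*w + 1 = -28*w - 40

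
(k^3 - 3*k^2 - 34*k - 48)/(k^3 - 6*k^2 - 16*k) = (k + 3)/k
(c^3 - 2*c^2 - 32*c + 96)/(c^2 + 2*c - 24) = c - 4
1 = 1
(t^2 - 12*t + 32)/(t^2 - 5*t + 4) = (t - 8)/(t - 1)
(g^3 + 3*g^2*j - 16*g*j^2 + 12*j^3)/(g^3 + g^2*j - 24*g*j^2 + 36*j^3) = (g - j)/(g - 3*j)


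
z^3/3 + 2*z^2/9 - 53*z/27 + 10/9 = (z/3 + 1)*(z - 5/3)*(z - 2/3)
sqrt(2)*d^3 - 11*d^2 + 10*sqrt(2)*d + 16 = (d - 4*sqrt(2))*(d - 2*sqrt(2))*(sqrt(2)*d + 1)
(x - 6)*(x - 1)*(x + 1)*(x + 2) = x^4 - 4*x^3 - 13*x^2 + 4*x + 12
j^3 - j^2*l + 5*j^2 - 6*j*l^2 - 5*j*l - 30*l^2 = (j + 5)*(j - 3*l)*(j + 2*l)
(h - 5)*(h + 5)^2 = h^3 + 5*h^2 - 25*h - 125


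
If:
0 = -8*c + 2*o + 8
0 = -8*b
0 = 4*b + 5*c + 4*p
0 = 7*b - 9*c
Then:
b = 0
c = 0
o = -4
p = 0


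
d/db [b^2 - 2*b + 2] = 2*b - 2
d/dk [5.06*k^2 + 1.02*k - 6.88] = 10.12*k + 1.02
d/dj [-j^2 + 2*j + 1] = 2 - 2*j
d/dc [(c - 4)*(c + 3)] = 2*c - 1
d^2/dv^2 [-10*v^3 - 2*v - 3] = -60*v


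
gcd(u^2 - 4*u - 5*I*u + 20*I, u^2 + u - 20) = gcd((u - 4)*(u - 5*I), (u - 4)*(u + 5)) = u - 4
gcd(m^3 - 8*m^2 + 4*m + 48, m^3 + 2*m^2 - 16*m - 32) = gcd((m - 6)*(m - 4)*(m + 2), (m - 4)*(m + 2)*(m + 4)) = m^2 - 2*m - 8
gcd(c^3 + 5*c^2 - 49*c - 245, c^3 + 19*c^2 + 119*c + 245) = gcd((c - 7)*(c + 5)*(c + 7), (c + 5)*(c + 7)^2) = c^2 + 12*c + 35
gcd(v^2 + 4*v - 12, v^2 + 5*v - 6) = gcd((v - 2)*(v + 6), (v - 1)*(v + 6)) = v + 6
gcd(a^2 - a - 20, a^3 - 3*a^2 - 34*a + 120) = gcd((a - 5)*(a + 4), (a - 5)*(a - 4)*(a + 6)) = a - 5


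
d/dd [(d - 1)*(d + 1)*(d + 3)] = 3*d^2 + 6*d - 1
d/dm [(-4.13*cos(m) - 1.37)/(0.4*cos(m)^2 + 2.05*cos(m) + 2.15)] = (-1.652*cos(m)^2 - 1.096*cos(m) + 6.071)*sin(m)/(0.16*cos(m)^4 + 1.64*cos(m)^3 + 5.9225*cos(m)^2 + 8.815*cos(m) + 4.6225)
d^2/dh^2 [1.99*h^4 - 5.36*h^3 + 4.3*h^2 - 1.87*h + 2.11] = 23.88*h^2 - 32.16*h + 8.6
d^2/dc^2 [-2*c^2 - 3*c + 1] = -4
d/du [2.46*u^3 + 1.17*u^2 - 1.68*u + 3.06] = 7.38*u^2 + 2.34*u - 1.68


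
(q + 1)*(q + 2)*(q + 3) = q^3 + 6*q^2 + 11*q + 6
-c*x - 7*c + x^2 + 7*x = (-c + x)*(x + 7)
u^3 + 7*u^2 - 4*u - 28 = (u - 2)*(u + 2)*(u + 7)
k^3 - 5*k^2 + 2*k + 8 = (k - 4)*(k - 2)*(k + 1)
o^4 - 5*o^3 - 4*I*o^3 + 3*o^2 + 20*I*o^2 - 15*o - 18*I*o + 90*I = (o - 5)*(o - 3*I)^2*(o + 2*I)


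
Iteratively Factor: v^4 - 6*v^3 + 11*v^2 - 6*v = (v - 2)*(v^3 - 4*v^2 + 3*v) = (v - 3)*(v - 2)*(v^2 - v) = v*(v - 3)*(v - 2)*(v - 1)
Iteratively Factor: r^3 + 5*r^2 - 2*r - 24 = (r + 3)*(r^2 + 2*r - 8) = (r + 3)*(r + 4)*(r - 2)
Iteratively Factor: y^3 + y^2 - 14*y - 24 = (y - 4)*(y^2 + 5*y + 6) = (y - 4)*(y + 2)*(y + 3)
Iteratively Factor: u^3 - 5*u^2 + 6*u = (u)*(u^2 - 5*u + 6) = u*(u - 3)*(u - 2)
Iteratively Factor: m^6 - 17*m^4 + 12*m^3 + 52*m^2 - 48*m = (m - 1)*(m^5 + m^4 - 16*m^3 - 4*m^2 + 48*m) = (m - 1)*(m + 2)*(m^4 - m^3 - 14*m^2 + 24*m) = m*(m - 1)*(m + 2)*(m^3 - m^2 - 14*m + 24) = m*(m - 3)*(m - 1)*(m + 2)*(m^2 + 2*m - 8) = m*(m - 3)*(m - 1)*(m + 2)*(m + 4)*(m - 2)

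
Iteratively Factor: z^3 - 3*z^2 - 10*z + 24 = (z + 3)*(z^2 - 6*z + 8) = (z - 2)*(z + 3)*(z - 4)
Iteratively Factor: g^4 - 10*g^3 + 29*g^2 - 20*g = (g - 5)*(g^3 - 5*g^2 + 4*g) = (g - 5)*(g - 1)*(g^2 - 4*g) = (g - 5)*(g - 4)*(g - 1)*(g)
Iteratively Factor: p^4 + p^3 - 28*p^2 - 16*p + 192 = (p - 3)*(p^3 + 4*p^2 - 16*p - 64) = (p - 3)*(p + 4)*(p^2 - 16) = (p - 3)*(p + 4)^2*(p - 4)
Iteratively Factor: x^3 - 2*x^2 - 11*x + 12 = (x - 4)*(x^2 + 2*x - 3) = (x - 4)*(x + 3)*(x - 1)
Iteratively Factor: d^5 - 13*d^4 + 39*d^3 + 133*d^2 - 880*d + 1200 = (d + 4)*(d^4 - 17*d^3 + 107*d^2 - 295*d + 300) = (d - 5)*(d + 4)*(d^3 - 12*d^2 + 47*d - 60) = (d - 5)*(d - 3)*(d + 4)*(d^2 - 9*d + 20) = (d - 5)^2*(d - 3)*(d + 4)*(d - 4)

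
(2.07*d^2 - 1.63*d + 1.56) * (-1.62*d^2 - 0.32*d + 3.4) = -3.3534*d^4 + 1.9782*d^3 + 5.0324*d^2 - 6.0412*d + 5.304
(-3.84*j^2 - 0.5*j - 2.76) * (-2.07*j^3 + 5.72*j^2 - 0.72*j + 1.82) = 7.9488*j^5 - 20.9298*j^4 + 5.618*j^3 - 22.416*j^2 + 1.0772*j - 5.0232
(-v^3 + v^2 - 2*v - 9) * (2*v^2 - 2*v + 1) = -2*v^5 + 4*v^4 - 7*v^3 - 13*v^2 + 16*v - 9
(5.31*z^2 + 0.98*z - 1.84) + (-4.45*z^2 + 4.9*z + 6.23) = 0.859999999999999*z^2 + 5.88*z + 4.39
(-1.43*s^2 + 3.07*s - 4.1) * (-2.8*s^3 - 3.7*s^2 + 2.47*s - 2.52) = 4.004*s^5 - 3.305*s^4 - 3.4111*s^3 + 26.3565*s^2 - 17.8634*s + 10.332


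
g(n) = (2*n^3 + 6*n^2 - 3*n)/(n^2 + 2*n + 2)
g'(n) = (-2*n - 2)*(2*n^3 + 6*n^2 - 3*n)/(n^2 + 2*n + 2)^2 + (6*n^2 + 12*n - 3)/(n^2 + 2*n + 2)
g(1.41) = 1.95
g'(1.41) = 2.41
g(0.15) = -0.13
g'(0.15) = -0.33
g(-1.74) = 8.30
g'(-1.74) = 4.25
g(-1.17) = 8.28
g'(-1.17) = -5.84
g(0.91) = 0.81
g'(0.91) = 2.11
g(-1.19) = 8.39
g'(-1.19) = -5.40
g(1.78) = 2.86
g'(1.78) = 2.46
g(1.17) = 1.38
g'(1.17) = 2.32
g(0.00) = 0.00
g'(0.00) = -1.50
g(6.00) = 12.60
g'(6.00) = 2.17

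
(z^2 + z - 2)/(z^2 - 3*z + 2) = (z + 2)/(z - 2)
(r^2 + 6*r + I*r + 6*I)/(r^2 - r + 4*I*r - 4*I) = (r^2 + r*(6 + I) + 6*I)/(r^2 + r*(-1 + 4*I) - 4*I)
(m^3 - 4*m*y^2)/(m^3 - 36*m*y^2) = (m^2 - 4*y^2)/(m^2 - 36*y^2)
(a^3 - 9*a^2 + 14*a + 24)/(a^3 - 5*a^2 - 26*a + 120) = (a + 1)/(a + 5)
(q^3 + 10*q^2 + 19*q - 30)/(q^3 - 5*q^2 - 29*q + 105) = (q^2 + 5*q - 6)/(q^2 - 10*q + 21)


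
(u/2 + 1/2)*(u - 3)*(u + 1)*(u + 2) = u^4/2 + u^3/2 - 7*u^2/2 - 13*u/2 - 3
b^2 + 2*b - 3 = (b - 1)*(b + 3)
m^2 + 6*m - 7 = (m - 1)*(m + 7)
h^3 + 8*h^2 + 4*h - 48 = (h - 2)*(h + 4)*(h + 6)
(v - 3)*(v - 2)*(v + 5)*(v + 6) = v^4 + 6*v^3 - 19*v^2 - 84*v + 180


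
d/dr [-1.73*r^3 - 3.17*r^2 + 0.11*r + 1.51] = -5.19*r^2 - 6.34*r + 0.11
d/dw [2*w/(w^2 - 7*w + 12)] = 2*(12 - w^2)/(w^4 - 14*w^3 + 73*w^2 - 168*w + 144)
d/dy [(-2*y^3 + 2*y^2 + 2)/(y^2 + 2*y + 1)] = 2*(-y^3 - 3*y^2 + 2*y - 2)/(y^3 + 3*y^2 + 3*y + 1)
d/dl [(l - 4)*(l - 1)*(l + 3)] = 3*l^2 - 4*l - 11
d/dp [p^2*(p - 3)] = 3*p*(p - 2)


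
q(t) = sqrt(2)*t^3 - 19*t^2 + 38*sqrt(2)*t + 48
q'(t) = 3*sqrt(2)*t^2 - 38*t + 38*sqrt(2)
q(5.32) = 9.09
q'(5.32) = -28.34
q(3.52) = 63.43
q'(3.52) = -27.45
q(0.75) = 78.21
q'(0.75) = 27.63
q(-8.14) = -2411.14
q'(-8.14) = 644.18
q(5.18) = 13.12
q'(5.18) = -29.26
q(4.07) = 47.33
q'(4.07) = -30.64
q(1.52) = 90.75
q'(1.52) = 5.78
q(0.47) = 69.21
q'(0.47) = 36.82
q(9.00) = 23.62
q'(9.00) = 55.39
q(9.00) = 23.62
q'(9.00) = 55.39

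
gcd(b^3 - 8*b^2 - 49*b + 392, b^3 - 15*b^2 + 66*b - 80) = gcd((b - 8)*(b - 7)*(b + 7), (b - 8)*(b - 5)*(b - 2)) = b - 8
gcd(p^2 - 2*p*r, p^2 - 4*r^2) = p - 2*r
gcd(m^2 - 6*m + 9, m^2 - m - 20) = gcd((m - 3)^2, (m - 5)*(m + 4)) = 1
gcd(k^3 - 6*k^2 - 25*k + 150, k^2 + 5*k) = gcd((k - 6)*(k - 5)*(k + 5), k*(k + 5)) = k + 5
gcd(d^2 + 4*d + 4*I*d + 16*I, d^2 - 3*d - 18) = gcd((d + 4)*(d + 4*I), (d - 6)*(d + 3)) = 1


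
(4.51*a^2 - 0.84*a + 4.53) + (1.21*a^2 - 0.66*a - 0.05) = 5.72*a^2 - 1.5*a + 4.48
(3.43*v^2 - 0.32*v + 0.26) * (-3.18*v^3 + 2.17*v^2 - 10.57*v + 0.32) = -10.9074*v^5 + 8.4607*v^4 - 37.7763*v^3 + 5.0442*v^2 - 2.8506*v + 0.0832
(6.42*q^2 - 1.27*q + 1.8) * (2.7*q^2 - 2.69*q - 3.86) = 17.334*q^4 - 20.6988*q^3 - 16.5049*q^2 + 0.0602*q - 6.948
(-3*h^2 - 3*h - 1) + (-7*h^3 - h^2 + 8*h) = -7*h^3 - 4*h^2 + 5*h - 1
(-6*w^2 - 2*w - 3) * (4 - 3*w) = 18*w^3 - 18*w^2 + w - 12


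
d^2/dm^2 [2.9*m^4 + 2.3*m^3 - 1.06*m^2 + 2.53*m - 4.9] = 34.8*m^2 + 13.8*m - 2.12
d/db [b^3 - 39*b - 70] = 3*b^2 - 39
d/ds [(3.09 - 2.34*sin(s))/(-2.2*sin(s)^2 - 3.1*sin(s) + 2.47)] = (-5.148*sin(s)^2 + 13.596*sin(s) + 3.7992)*cos(s)/(4.84*sin(s)^4 + 13.64*sin(s)^3 - 1.258*sin(s)^2 - 15.314*sin(s) + 6.1009)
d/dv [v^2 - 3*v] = 2*v - 3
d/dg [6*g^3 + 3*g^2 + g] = 18*g^2 + 6*g + 1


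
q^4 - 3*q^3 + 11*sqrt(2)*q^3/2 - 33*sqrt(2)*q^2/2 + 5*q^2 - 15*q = q*(q - 3)*(q + sqrt(2)/2)*(q + 5*sqrt(2))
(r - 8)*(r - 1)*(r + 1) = r^3 - 8*r^2 - r + 8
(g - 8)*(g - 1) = g^2 - 9*g + 8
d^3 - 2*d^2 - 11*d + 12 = (d - 4)*(d - 1)*(d + 3)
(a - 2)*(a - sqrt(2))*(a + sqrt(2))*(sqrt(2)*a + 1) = sqrt(2)*a^4 - 2*sqrt(2)*a^3 + a^3 - 2*sqrt(2)*a^2 - 2*a^2 - 2*a + 4*sqrt(2)*a + 4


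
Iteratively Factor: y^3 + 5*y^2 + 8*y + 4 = (y + 2)*(y^2 + 3*y + 2) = (y + 2)^2*(y + 1)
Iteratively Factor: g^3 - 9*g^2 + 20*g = (g - 5)*(g^2 - 4*g) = g*(g - 5)*(g - 4)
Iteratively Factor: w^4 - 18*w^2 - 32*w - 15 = (w + 3)*(w^3 - 3*w^2 - 9*w - 5) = (w + 1)*(w + 3)*(w^2 - 4*w - 5) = (w + 1)^2*(w + 3)*(w - 5)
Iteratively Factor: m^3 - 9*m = (m)*(m^2 - 9) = m*(m + 3)*(m - 3)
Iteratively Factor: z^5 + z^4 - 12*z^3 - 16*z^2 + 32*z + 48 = (z + 2)*(z^4 - z^3 - 10*z^2 + 4*z + 24) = (z - 2)*(z + 2)*(z^3 + z^2 - 8*z - 12) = (z - 3)*(z - 2)*(z + 2)*(z^2 + 4*z + 4) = (z - 3)*(z - 2)*(z + 2)^2*(z + 2)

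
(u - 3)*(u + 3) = u^2 - 9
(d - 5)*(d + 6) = d^2 + d - 30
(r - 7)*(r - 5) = r^2 - 12*r + 35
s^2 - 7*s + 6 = (s - 6)*(s - 1)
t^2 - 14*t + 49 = (t - 7)^2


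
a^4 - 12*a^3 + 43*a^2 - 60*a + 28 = (a - 7)*(a - 2)^2*(a - 1)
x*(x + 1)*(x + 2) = x^3 + 3*x^2 + 2*x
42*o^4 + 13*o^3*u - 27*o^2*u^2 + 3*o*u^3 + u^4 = (-3*o + u)*(-2*o + u)*(o + u)*(7*o + u)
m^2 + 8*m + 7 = (m + 1)*(m + 7)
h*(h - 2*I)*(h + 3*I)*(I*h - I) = I*h^4 - h^3 - I*h^3 + h^2 + 6*I*h^2 - 6*I*h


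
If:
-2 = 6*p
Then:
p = -1/3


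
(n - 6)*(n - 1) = n^2 - 7*n + 6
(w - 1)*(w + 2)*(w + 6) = w^3 + 7*w^2 + 4*w - 12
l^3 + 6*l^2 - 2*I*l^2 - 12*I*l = l*(l + 6)*(l - 2*I)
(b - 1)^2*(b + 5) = b^3 + 3*b^2 - 9*b + 5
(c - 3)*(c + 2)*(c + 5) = c^3 + 4*c^2 - 11*c - 30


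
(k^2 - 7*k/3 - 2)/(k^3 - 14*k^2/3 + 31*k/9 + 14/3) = 3/(3*k - 7)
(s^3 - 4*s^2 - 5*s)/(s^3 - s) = (s - 5)/(s - 1)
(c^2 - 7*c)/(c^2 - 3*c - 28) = c/(c + 4)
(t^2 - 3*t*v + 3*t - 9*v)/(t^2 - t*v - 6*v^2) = (t + 3)/(t + 2*v)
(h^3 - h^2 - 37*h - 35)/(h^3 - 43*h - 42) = (h + 5)/(h + 6)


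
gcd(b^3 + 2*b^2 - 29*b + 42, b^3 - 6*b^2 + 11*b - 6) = b^2 - 5*b + 6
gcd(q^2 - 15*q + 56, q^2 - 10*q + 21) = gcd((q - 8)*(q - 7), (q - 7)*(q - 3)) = q - 7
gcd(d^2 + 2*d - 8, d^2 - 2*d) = d - 2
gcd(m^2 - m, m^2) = m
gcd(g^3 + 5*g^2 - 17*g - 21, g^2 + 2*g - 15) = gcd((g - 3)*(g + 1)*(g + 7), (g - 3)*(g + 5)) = g - 3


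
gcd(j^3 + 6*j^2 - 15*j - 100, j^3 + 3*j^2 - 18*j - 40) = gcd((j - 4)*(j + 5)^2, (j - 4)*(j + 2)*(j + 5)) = j^2 + j - 20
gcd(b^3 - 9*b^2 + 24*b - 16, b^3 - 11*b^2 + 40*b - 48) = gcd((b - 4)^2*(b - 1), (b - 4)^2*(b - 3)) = b^2 - 8*b + 16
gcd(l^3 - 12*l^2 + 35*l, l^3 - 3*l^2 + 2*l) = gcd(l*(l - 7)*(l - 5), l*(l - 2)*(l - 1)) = l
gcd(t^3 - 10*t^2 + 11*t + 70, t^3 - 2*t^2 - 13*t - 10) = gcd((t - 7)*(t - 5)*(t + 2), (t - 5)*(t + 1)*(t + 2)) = t^2 - 3*t - 10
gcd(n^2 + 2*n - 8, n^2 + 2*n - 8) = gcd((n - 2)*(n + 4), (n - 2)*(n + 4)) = n^2 + 2*n - 8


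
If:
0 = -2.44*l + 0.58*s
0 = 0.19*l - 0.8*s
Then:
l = 0.00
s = 0.00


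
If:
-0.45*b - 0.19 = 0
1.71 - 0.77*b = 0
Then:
No Solution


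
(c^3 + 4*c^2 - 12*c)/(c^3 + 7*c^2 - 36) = c/(c + 3)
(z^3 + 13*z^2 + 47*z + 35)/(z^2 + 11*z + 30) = (z^2 + 8*z + 7)/(z + 6)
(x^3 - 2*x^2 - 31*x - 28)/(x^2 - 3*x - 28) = x + 1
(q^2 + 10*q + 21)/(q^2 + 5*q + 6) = (q + 7)/(q + 2)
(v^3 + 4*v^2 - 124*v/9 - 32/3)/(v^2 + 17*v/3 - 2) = (9*v^2 - 18*v - 16)/(3*(3*v - 1))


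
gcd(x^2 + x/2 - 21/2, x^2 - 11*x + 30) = 1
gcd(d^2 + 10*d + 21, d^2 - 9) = d + 3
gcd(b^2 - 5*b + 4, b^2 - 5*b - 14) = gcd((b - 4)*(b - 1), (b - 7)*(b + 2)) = 1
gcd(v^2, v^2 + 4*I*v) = v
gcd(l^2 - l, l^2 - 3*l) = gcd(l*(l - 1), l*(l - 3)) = l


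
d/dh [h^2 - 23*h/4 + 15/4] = 2*h - 23/4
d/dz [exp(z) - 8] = exp(z)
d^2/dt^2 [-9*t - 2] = 0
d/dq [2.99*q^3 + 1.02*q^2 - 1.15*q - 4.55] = 8.97*q^2 + 2.04*q - 1.15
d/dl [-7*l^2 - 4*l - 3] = -14*l - 4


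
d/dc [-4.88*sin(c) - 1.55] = -4.88*cos(c)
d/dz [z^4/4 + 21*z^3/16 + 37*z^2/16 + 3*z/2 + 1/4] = z^3 + 63*z^2/16 + 37*z/8 + 3/2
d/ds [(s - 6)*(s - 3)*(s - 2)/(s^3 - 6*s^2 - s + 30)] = (5*s^2 - 44*s + 116)/(s^4 - 6*s^3 - 11*s^2 + 60*s + 100)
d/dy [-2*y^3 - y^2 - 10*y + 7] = -6*y^2 - 2*y - 10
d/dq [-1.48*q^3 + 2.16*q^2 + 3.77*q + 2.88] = -4.44*q^2 + 4.32*q + 3.77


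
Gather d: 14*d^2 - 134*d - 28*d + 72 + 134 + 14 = 14*d^2 - 162*d + 220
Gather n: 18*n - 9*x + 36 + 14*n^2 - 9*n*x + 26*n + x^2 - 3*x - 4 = 14*n^2 + n*(44 - 9*x) + x^2 - 12*x + 32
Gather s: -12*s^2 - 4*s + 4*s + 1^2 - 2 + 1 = -12*s^2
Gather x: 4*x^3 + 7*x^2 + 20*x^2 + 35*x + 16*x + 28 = 4*x^3 + 27*x^2 + 51*x + 28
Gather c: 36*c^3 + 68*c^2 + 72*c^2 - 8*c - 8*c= 36*c^3 + 140*c^2 - 16*c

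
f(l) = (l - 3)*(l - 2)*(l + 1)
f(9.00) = 420.00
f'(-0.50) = 5.75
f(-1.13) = -1.68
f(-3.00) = -60.00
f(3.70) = 5.59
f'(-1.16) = 14.32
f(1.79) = 0.71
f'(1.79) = -3.71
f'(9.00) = 172.00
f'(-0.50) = 5.75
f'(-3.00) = 52.00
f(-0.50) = 4.38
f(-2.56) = -39.55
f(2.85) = -0.49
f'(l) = (l - 3)*(l - 2) + (l - 3)*(l + 1) + (l - 2)*(l + 1)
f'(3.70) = 12.47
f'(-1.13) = 13.87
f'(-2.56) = 41.14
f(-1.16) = -2.10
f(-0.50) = 4.38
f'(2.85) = 2.57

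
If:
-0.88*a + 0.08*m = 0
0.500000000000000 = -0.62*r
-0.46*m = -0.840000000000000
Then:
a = 0.17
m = 1.83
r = -0.81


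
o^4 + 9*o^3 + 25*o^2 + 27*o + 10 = (o + 1)^2*(o + 2)*(o + 5)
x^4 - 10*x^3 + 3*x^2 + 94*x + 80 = (x - 8)*(x - 5)*(x + 1)*(x + 2)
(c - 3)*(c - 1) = c^2 - 4*c + 3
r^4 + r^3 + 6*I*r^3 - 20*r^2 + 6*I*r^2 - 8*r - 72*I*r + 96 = (r - 3)*(r + 4)*(r + 2*I)*(r + 4*I)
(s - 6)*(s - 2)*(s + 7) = s^3 - s^2 - 44*s + 84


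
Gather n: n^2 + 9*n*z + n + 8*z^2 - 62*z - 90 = n^2 + n*(9*z + 1) + 8*z^2 - 62*z - 90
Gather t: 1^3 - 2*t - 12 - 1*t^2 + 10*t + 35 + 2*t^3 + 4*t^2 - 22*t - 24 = 2*t^3 + 3*t^2 - 14*t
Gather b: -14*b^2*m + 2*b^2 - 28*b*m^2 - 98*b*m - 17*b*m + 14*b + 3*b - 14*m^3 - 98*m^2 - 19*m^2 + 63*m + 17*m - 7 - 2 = b^2*(2 - 14*m) + b*(-28*m^2 - 115*m + 17) - 14*m^3 - 117*m^2 + 80*m - 9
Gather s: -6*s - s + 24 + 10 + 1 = 35 - 7*s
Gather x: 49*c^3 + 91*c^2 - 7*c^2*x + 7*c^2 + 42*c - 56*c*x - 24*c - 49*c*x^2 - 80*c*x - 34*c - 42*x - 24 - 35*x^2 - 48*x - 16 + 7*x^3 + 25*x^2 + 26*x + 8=49*c^3 + 98*c^2 - 16*c + 7*x^3 + x^2*(-49*c - 10) + x*(-7*c^2 - 136*c - 64) - 32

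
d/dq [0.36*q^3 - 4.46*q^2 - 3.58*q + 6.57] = 1.08*q^2 - 8.92*q - 3.58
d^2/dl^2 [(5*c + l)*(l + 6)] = 2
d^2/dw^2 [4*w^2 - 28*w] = 8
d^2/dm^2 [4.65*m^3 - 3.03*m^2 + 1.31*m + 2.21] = 27.9*m - 6.06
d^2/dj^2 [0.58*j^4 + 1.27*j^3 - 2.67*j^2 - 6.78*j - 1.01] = 6.96*j^2 + 7.62*j - 5.34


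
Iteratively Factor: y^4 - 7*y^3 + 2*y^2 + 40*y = (y)*(y^3 - 7*y^2 + 2*y + 40) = y*(y - 4)*(y^2 - 3*y - 10) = y*(y - 4)*(y + 2)*(y - 5)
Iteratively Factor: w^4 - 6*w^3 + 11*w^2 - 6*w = (w - 2)*(w^3 - 4*w^2 + 3*w) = w*(w - 2)*(w^2 - 4*w + 3) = w*(w - 2)*(w - 1)*(w - 3)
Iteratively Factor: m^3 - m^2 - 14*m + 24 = (m + 4)*(m^2 - 5*m + 6) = (m - 3)*(m + 4)*(m - 2)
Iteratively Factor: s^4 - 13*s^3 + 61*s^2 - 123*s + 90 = (s - 3)*(s^3 - 10*s^2 + 31*s - 30) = (s - 5)*(s - 3)*(s^2 - 5*s + 6) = (s - 5)*(s - 3)*(s - 2)*(s - 3)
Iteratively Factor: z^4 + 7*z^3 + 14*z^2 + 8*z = (z + 1)*(z^3 + 6*z^2 + 8*z) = z*(z + 1)*(z^2 + 6*z + 8) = z*(z + 1)*(z + 2)*(z + 4)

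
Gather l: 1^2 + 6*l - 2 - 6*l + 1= 0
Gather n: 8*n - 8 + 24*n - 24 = 32*n - 32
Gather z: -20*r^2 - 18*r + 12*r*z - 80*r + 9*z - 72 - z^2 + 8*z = -20*r^2 - 98*r - z^2 + z*(12*r + 17) - 72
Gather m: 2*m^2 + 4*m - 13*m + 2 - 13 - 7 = 2*m^2 - 9*m - 18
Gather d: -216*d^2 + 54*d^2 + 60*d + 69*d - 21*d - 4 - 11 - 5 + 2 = -162*d^2 + 108*d - 18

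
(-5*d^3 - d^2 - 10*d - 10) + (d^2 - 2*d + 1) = -5*d^3 - 12*d - 9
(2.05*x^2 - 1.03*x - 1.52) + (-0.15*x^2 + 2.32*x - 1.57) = 1.9*x^2 + 1.29*x - 3.09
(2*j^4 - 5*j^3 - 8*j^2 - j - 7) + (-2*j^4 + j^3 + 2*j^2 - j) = -4*j^3 - 6*j^2 - 2*j - 7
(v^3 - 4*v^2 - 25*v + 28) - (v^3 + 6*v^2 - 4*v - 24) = -10*v^2 - 21*v + 52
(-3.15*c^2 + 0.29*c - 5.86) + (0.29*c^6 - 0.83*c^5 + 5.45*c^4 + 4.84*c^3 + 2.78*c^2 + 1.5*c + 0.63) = 0.29*c^6 - 0.83*c^5 + 5.45*c^4 + 4.84*c^3 - 0.37*c^2 + 1.79*c - 5.23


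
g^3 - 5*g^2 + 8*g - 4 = (g - 2)^2*(g - 1)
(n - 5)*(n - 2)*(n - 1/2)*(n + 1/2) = n^4 - 7*n^3 + 39*n^2/4 + 7*n/4 - 5/2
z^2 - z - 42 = (z - 7)*(z + 6)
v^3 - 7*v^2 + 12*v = v*(v - 4)*(v - 3)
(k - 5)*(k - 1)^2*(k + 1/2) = k^4 - 13*k^3/2 + 15*k^2/2 + k/2 - 5/2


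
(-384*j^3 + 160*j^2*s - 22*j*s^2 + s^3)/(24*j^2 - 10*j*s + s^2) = (64*j^2 - 16*j*s + s^2)/(-4*j + s)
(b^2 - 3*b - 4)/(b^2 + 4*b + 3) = (b - 4)/(b + 3)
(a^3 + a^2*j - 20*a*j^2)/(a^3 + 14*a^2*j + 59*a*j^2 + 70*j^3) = a*(a - 4*j)/(a^2 + 9*a*j + 14*j^2)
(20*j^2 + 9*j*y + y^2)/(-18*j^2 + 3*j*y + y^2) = (20*j^2 + 9*j*y + y^2)/(-18*j^2 + 3*j*y + y^2)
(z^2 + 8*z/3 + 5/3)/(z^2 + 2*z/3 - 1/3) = (3*z + 5)/(3*z - 1)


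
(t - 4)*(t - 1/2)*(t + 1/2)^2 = t^4 - 7*t^3/2 - 9*t^2/4 + 7*t/8 + 1/2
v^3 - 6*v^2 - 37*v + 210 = (v - 7)*(v - 5)*(v + 6)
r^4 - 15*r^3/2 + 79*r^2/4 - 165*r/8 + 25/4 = (r - 5/2)^2*(r - 2)*(r - 1/2)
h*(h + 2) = h^2 + 2*h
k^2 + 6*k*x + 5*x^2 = (k + x)*(k + 5*x)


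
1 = 1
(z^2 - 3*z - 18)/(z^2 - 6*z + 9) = (z^2 - 3*z - 18)/(z^2 - 6*z + 9)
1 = 1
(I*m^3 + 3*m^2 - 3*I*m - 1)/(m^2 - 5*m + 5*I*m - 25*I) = (I*m^3 + 3*m^2 - 3*I*m - 1)/(m^2 + 5*m*(-1 + I) - 25*I)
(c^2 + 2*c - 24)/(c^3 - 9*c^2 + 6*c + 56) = (c + 6)/(c^2 - 5*c - 14)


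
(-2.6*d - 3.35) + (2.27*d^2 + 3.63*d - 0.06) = 2.27*d^2 + 1.03*d - 3.41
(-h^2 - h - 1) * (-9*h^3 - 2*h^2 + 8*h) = 9*h^5 + 11*h^4 + 3*h^3 - 6*h^2 - 8*h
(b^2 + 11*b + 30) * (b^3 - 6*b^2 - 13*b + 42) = b^5 + 5*b^4 - 49*b^3 - 281*b^2 + 72*b + 1260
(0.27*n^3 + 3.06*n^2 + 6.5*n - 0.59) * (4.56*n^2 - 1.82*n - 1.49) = 1.2312*n^5 + 13.4622*n^4 + 23.6685*n^3 - 19.0798*n^2 - 8.6112*n + 0.8791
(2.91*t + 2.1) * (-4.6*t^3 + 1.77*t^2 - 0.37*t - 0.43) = -13.386*t^4 - 4.5093*t^3 + 2.6403*t^2 - 2.0283*t - 0.903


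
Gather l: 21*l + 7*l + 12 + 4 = 28*l + 16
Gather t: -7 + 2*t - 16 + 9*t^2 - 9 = 9*t^2 + 2*t - 32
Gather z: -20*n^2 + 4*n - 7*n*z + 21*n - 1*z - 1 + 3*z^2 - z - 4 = -20*n^2 + 25*n + 3*z^2 + z*(-7*n - 2) - 5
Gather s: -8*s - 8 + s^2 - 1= s^2 - 8*s - 9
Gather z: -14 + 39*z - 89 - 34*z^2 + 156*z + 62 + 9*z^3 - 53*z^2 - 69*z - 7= 9*z^3 - 87*z^2 + 126*z - 48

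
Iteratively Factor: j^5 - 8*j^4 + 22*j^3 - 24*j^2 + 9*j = (j - 3)*(j^4 - 5*j^3 + 7*j^2 - 3*j) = (j - 3)^2*(j^3 - 2*j^2 + j) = j*(j - 3)^2*(j^2 - 2*j + 1) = j*(j - 3)^2*(j - 1)*(j - 1)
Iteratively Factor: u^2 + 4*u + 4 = (u + 2)*(u + 2)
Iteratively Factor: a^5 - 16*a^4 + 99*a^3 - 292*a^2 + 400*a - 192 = (a - 4)*(a^4 - 12*a^3 + 51*a^2 - 88*a + 48) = (a - 4)*(a - 3)*(a^3 - 9*a^2 + 24*a - 16) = (a - 4)*(a - 3)*(a - 1)*(a^2 - 8*a + 16) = (a - 4)^2*(a - 3)*(a - 1)*(a - 4)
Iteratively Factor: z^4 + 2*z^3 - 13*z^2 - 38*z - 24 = (z + 2)*(z^3 - 13*z - 12) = (z + 1)*(z + 2)*(z^2 - z - 12) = (z + 1)*(z + 2)*(z + 3)*(z - 4)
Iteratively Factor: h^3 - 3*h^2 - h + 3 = (h - 3)*(h^2 - 1) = (h - 3)*(h - 1)*(h + 1)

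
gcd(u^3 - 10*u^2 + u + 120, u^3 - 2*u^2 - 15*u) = u^2 - 2*u - 15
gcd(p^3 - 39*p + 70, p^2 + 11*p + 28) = p + 7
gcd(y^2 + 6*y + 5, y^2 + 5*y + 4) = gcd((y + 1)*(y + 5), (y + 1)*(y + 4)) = y + 1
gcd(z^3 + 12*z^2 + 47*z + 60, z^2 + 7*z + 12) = z^2 + 7*z + 12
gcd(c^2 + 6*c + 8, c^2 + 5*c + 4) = c + 4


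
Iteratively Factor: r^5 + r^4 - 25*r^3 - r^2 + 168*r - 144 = (r - 3)*(r^4 + 4*r^3 - 13*r^2 - 40*r + 48) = (r - 3)*(r + 4)*(r^3 - 13*r + 12) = (r - 3)*(r - 1)*(r + 4)*(r^2 + r - 12) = (r - 3)*(r - 1)*(r + 4)^2*(r - 3)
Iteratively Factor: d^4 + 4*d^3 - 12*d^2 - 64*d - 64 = (d - 4)*(d^3 + 8*d^2 + 20*d + 16) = (d - 4)*(d + 4)*(d^2 + 4*d + 4) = (d - 4)*(d + 2)*(d + 4)*(d + 2)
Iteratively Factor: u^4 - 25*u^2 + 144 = (u - 4)*(u^3 + 4*u^2 - 9*u - 36) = (u - 4)*(u + 3)*(u^2 + u - 12) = (u - 4)*(u + 3)*(u + 4)*(u - 3)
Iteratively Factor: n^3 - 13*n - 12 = (n + 1)*(n^2 - n - 12) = (n + 1)*(n + 3)*(n - 4)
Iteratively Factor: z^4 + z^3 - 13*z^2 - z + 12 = (z - 3)*(z^3 + 4*z^2 - z - 4) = (z - 3)*(z + 4)*(z^2 - 1) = (z - 3)*(z + 1)*(z + 4)*(z - 1)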